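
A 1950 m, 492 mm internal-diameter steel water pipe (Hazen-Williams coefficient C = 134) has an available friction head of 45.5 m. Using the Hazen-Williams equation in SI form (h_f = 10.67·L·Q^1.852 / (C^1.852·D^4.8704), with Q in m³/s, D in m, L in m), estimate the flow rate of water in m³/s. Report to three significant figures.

Q ≈ 0.760 m³/s

Rearranging: Q = [h_f·C^1.852·D^4.8704 / (10.67·L)]^(1/1.852)
Q = [45.5·134^1.852·0.492^4.8704 / (10.67·1950)]^0.540 = 0.7597 m³/s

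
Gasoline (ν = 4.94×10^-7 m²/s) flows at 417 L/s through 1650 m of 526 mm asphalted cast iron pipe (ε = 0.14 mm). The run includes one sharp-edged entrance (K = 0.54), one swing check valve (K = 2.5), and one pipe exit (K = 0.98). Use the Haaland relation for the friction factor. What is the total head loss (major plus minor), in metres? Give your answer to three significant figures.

H_L ≈ 9.55 m

V = 4Q/(πD²) = 1.919 m/s; V²/2g = 0.1877 m
Re = 2.04×10^6, ε/D = 2.66×10^-4 → f = 0.01495 (Haaland)
Major: h_f = f(L/D)·V²/2g = 0.01495·3137·0.1877 = 8.800 m
Minor: ΣK = 4.02; h_m = ΣK·V²/2g = 0.7545 m
Total H_L = 8.800 + 0.7545 = 9.555 m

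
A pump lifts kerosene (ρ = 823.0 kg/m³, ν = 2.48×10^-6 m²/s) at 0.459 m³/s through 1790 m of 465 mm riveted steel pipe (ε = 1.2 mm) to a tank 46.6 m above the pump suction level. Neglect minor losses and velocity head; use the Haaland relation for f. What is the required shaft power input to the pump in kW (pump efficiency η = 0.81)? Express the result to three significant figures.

P_shaft ≈ 380 kW

V = 4Q/(πD²) = 2.703 m/s; Re = 5.07×10^5; ε/D = 0.00258; f = 0.02541
h_f = f(L/D)V²/2g = 36.42 m
Total head H = z + h_f = 46.6 + 36.42 = 83.02 m
P_hyd = ρgQH = 823.0·9.81·0.459·83.02 = 307.7 kW
P_shaft = P_hyd/η = 307.7/0.81 = 379.8 kW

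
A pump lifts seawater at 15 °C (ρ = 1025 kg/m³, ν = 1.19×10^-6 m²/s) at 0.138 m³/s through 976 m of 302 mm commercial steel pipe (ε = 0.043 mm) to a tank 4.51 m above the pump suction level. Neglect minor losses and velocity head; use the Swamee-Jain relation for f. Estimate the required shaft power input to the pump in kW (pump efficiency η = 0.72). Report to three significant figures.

V = 4Q/(πD²) = 1.927 m/s; Re = 4.89×10^5; ε/D = 1.42×10^-4; f = 0.01497
h_f = f(L/D)V²/2g = 9.154 m
Total head H = z + h_f = 4.51 + 9.154 = 13.66 m
P_hyd = ρgQH = 1025·9.81·0.138·13.66 = 18.96 kW
P_shaft = P_hyd/η = 18.96/0.72 = 26.33 kW

P_shaft ≈ 26.3 kW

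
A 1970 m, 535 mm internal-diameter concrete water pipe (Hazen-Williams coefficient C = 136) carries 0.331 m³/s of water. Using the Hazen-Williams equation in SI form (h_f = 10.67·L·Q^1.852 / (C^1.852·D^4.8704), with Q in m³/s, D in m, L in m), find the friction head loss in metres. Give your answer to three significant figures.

h_f = 10.67·1970·0.331^1.852 / (136^1.852·0.535^4.8704) = 6.384 m

h_f ≈ 6.38 m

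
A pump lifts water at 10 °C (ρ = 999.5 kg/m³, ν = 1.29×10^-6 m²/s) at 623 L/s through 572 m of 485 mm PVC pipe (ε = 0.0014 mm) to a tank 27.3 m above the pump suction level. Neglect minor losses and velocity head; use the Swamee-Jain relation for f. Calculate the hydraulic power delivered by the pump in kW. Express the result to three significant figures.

V = 4Q/(πD²) = 3.372 m/s; Re = 1.27×10^6; ε/D = 2.89×10^-6; f = 0.01124
h_f = f(L/D)V²/2g = 7.684 m
Total head H = z + h_f = 27.3 + 7.684 = 34.98 m
P_hyd = ρgQH = 999.5·9.81·0.623·34.98 = 213.7 kW

P_hyd ≈ 214 kW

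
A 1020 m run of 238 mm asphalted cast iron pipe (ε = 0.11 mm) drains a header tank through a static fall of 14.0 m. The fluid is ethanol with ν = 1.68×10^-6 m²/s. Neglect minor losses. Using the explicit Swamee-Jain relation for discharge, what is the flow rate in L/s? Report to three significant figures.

Q ≈ 83.6 L/s

Swamee-Jain (Type II): Q = -0.965·√(gD⁵h_f/L)·ln[ε/(3.7D) + √(3.17ν²L/(gD³h_f))]
√(gD⁵h_f/L) = √(9.81·0.238⁵·14.0/1020) = 0.01014
ε/(3.7D) = 1.25×10^-4; √(3.17ν²L/(gD³h_f)) = 7.02×10^-5
Q = -0.965·0.01014·ln(1.951×10^-4) = 0.08358 m³/s
Check: V = 1.88 m/s, Re = 2.66×10^5, f = 0.01827, h_f = 14.1 m ≈ 14.0 m ✓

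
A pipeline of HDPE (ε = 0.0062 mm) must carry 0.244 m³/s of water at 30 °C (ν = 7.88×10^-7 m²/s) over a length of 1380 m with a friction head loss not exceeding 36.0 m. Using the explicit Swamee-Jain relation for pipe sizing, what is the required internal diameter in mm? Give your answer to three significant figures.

Swamee-Jain (Type III): D = 0.66·[ε^1.25·(LQ²/(gh_f))^4.75 + ν·Q^9.4·(L/(gh_f))^5.2]^0.04
LQ²/(gh_f) = 0.2326; L/(gh_f) = 3.908
Term 1 = ε^1.25·(…)^4.75 = 3.04×10^-10; Term 2 = ν·Q^9.4·(…)^5.2 = 1.64×10^-9
D = 0.66·(3.04×10^-10 + 1.64×10^-9)^0.04 = 0.2959 m = 296 mm
Check: V = 3.55 m/s, Re = 1.33×10^6, f = 0.01165, h_f = 34.9 m ≈ 36.0 m ✓

D ≈ 296 mm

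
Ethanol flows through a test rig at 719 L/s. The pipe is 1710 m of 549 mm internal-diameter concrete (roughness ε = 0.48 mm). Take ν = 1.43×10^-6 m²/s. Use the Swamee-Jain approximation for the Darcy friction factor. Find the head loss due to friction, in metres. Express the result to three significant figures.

V = 4Q/(πD²) = 4·0.719/(π·0.549²) = 3.037 m/s
Re = VD/ν = 3.037·0.549/1.43×10^-6 = 1.17×10^6 → turbulent
ε/D = 0.48/549 = 8.74×10^-4
Swamee-Jain: f = 0.01938
h_f = f(L/D)V²/(2g) = 0.01938·(1710/0.549)·3.037²/(2·9.81) = 28.39 m

h_f ≈ 28.4 m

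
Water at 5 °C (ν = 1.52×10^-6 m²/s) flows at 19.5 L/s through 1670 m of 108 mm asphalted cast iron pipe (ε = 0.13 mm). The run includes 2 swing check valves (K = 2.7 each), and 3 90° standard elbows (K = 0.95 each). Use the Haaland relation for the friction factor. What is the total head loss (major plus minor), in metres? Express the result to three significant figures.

V = 4Q/(πD²) = 2.129 m/s; V²/2g = 0.2309 m
Re = 1.51×10^5, ε/D = 0.00120 → f = 0.02201 (Haaland)
Major: h_f = f(L/D)·V²/2g = 0.02201·15463·0.2309 = 78.61 m
Minor: ΣK = 8.25; h_m = ΣK·V²/2g = 1.905 m
Total H_L = 78.61 + 1.905 = 80.51 m

H_L ≈ 80.5 m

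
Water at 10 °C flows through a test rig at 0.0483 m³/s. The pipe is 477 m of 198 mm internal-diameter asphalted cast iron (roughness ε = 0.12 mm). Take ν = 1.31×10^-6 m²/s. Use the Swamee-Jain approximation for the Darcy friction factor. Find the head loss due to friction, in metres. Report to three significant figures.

V = 4Q/(πD²) = 4·0.0483/(π·0.198²) = 1.569 m/s
Re = VD/ν = 1.569·0.198/1.31×10^-6 = 2.37×10^5 → turbulent
ε/D = 0.12/198 = 6.06×10^-4
Swamee-Jain: f = 0.01922
h_f = f(L/D)V²/(2g) = 0.01922·(477/0.198)·1.569²/(2·9.81) = 5.806 m

h_f ≈ 5.81 m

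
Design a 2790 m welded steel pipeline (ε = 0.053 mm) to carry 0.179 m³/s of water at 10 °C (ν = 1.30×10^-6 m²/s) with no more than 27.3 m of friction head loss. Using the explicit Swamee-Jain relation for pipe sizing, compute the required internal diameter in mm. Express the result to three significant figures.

D ≈ 337 mm

Swamee-Jain (Type III): D = 0.66·[ε^1.25·(LQ²/(gh_f))^4.75 + ν·Q^9.4·(L/(gh_f))^5.2]^0.04
LQ²/(gh_f) = 0.3338; L/(gh_f) = 10.42
Term 1 = ε^1.25·(…)^4.75 = 2.47×10^-8; Term 2 = ν·Q^9.4·(…)^5.2 = 2.42×10^-8
D = 0.66·(2.47×10^-8 + 2.42×10^-8)^0.04 = 0.3366 m = 337 mm
Check: V = 2.01 m/s, Re = 5.21×10^5, f = 0.01504, h_f = 25.7 m ≈ 27.3 m ✓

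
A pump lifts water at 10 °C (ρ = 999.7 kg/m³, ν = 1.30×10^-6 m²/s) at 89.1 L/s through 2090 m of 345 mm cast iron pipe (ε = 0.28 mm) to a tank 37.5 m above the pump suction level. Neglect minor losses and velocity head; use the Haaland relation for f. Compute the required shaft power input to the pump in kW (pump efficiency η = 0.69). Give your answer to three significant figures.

V = 4Q/(πD²) = 0.9531 m/s; Re = 2.53×10^5; ε/D = 8.12×10^-4; f = 0.01986
h_f = f(L/D)V²/2g = 5.569 m
Total head H = z + h_f = 37.5 + 5.569 = 43.07 m
P_hyd = ρgQH = 999.7·9.81·0.0891·43.07 = 37.63 kW
P_shaft = P_hyd/η = 37.63/0.69 = 54.54 kW

P_shaft ≈ 54.5 kW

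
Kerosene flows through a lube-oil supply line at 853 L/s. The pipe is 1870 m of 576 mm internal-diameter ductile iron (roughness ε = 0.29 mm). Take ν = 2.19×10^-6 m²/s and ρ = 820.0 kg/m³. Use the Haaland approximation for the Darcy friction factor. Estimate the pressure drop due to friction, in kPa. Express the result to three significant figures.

V = 4Q/(πD²) = 4·0.853/(π·0.576²) = 3.274 m/s
Re = VD/ν = 3.274·0.576/2.19×10^-6 = 8.61×10^5 → turbulent
ε/D = 0.29/576 = 5.03×10^-4
Haaland: f = 0.01726
h_f = f(L/D)V²/(2g) = 0.01726·(1870/0.576)·3.274²/(2·9.81) = 30.61 m
Δp = ρg·h_f = 820.0·9.81·30.61 = 246.2 kPa

Δp ≈ 246 kPa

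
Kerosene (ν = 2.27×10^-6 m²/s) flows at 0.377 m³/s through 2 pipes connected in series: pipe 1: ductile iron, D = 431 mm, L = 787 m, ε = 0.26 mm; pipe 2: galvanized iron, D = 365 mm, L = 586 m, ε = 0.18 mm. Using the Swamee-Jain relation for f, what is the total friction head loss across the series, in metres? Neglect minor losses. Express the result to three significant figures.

H ≈ 30.1 m

Pipe 1: V = 2.584 m/s, Re = 4.91×10^5, ε/D = 6.03×10^-4, f = 0.01841, h_1 = f(L/D)V²/2g = 11.44 m
Pipe 2: V = 3.603 m/s, Re = 5.79×10^5, ε/D = 4.93×10^-4, f = 0.01761, h_2 = f(L/D)V²/2g = 18.71 m
Series → Q common, losses add: H = Σh = 30.14 m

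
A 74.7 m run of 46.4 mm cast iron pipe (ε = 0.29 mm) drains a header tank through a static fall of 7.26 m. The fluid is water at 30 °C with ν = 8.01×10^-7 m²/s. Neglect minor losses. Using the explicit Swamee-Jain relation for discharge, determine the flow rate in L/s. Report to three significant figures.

Q ≈ 2.75 L/s

Swamee-Jain (Type II): Q = -0.965·√(gD⁵h_f/L)·ln[ε/(3.7D) + √(3.17ν²L/(gD³h_f))]
√(gD⁵h_f/L) = √(9.81·0.0464⁵·7.26/74.7) = 4.528×10^-4
ε/(3.7D) = 0.00169; √(3.17ν²L/(gD³h_f)) = 1.46×10^-4
Q = -0.965·4.528×10^-4·ln(0.001835) = 0.002753 m³/s
Check: V = 1.63 m/s, Re = 9.43×10^4, f = 0.03365, h_f = 7.32 m ≈ 7.26 m ✓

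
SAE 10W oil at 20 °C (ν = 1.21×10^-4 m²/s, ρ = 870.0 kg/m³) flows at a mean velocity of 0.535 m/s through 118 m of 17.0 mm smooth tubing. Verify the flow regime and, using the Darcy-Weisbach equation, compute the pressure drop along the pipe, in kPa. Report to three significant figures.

Re = VD/ν = 0.535·0.01700/1.21×10^-4 = 75.2 → laminar (Re < 2300)
f = 64/Re = 0.8515
h_f = f(L/D)V²/(2g) = 0.8515·(118/0.01700)·0.535²/(2·9.81) = 86.22 m
Δp = ρg·h_f = 870.0·9.81·86.22 = 735.9 kPa

Δp ≈ 736 kPa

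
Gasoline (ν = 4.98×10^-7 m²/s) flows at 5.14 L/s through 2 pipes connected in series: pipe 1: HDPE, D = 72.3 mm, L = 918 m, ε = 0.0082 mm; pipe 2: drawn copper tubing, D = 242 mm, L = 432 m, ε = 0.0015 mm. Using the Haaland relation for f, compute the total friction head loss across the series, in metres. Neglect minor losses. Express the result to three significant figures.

Pipe 1: V = 1.252 m/s, Re = 1.82×10^5, ε/D = 1.13×10^-4, f = 0.01653, h_1 = f(L/D)V²/2g = 16.77 m
Pipe 2: V = 0.1117 m/s, Re = 5.43×10^4, ε/D = 6.20×10^-6, f = 0.02035, h_2 = f(L/D)V²/2g = 0.02312 m
Series → Q common, losses add: H = Σh = 16.79 m

H ≈ 16.8 m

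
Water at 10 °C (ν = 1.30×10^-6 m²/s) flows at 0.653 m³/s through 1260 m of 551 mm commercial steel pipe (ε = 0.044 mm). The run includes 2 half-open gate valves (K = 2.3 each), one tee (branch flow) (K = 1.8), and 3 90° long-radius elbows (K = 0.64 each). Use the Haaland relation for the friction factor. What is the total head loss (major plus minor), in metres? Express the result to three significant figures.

V = 4Q/(πD²) = 2.739 m/s; V²/2g = 0.3822 m
Re = 1.16×10^6, ε/D = 7.99×10^-5 → f = 0.01285 (Haaland)
Major: h_f = f(L/D)·V²/2g = 0.01285·2287·0.3822 = 11.23 m
Minor: ΣK = 8.32; h_m = ΣK·V²/2g = 3.180 m
Total H_L = 11.23 + 3.180 = 14.41 m

H_L ≈ 14.4 m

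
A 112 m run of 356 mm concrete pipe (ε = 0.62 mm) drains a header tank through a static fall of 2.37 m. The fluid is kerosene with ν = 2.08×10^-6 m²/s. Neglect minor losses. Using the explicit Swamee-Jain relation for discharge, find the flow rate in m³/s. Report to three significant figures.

Q ≈ 0.252 m³/s

Swamee-Jain (Type II): Q = -0.965·√(gD⁵h_f/L)·ln[ε/(3.7D) + √(3.17ν²L/(gD³h_f))]
√(gD⁵h_f/L) = √(9.81·0.356⁵·2.37/112) = 0.03445
ε/(3.7D) = 4.71×10^-4; √(3.17ν²L/(gD³h_f)) = 3.83×10^-5
Q = -0.965·0.03445·ln(5.090×10^-4) = 0.2521 m³/s
Check: V = 2.53 m/s, Re = 4.34×10^5, f = 0.02317, h_f = 2.38 m ≈ 2.37 m ✓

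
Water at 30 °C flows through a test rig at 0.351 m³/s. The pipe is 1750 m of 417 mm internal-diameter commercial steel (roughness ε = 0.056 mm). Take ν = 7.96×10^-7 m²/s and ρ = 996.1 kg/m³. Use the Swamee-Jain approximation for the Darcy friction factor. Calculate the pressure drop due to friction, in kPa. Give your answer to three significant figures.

Δp ≈ 189 kPa

V = 4Q/(πD²) = 4·0.351/(π·0.417²) = 2.570 m/s
Re = VD/ν = 2.570·0.417/7.96×10^-7 = 1.35×10^6 → turbulent
ε/D = 0.056/417 = 1.34×10^-4
Swamee-Jain: f = 0.01372
h_f = f(L/D)V²/(2g) = 0.01372·(1750/0.417)·2.570²/(2·9.81) = 19.38 m
Δp = ρg·h_f = 996.1·9.81·19.38 = 189.4 kPa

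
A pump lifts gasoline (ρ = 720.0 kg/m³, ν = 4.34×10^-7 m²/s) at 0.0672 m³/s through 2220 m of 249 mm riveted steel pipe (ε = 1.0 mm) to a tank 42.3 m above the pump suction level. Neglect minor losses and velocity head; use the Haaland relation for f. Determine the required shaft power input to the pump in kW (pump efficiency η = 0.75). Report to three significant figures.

V = 4Q/(πD²) = 1.380 m/s; Re = 7.92×10^5; ε/D = 0.00402; f = 0.02863
h_f = f(L/D)V²/2g = 24.78 m
Total head H = z + h_f = 42.3 + 24.78 = 67.08 m
P_hyd = ρgQH = 720.0·9.81·0.0672·67.08 = 31.84 kW
P_shaft = P_hyd/η = 31.84/0.75 = 42.45 kW

P_shaft ≈ 42.5 kW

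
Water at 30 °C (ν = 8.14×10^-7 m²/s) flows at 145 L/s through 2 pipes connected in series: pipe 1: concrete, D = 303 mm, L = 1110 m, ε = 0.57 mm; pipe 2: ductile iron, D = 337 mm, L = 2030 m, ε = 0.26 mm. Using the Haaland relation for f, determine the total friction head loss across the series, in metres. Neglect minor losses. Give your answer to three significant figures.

H ≈ 33.0 m

Pipe 1: V = 2.011 m/s, Re = 7.49×10^5, ε/D = 0.00188, f = 0.02332, h_1 = f(L/D)V²/2g = 17.60 m
Pipe 2: V = 1.626 m/s, Re = 6.73×10^5, ε/D = 7.72×10^-4, f = 0.01896, h_2 = f(L/D)V²/2g = 15.38 m
Series → Q common, losses add: H = Σh = 32.99 m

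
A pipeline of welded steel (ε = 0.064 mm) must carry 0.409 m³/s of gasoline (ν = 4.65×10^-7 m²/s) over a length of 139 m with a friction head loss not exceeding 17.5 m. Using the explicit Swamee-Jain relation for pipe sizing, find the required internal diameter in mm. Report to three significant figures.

D ≈ 279 mm

Swamee-Jain (Type III): D = 0.66·[ε^1.25·(LQ²/(gh_f))^4.75 + ν·Q^9.4·(L/(gh_f))^5.2]^0.04
LQ²/(gh_f) = 0.1354; L/(gh_f) = 0.8097
Term 1 = ε^1.25·(…)^4.75 = 4.30×10^-10; Term 2 = ν·Q^9.4·(…)^5.2 = 3.47×10^-11
D = 0.66·(4.30×10^-10 + 3.47×10^-11)^0.04 = 0.2794 m = 279 mm
Check: V = 6.67 m/s, Re = 4.01×10^6, f = 0.01441, h_f = 16.3 m ≈ 17.5 m ✓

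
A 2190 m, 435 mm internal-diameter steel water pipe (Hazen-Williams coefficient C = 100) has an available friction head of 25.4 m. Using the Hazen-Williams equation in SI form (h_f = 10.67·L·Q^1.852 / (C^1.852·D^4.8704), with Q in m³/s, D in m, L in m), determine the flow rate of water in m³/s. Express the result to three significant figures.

Rearranging: Q = [h_f·C^1.852·D^4.8704 / (10.67·L)]^(1/1.852)
Q = [25.4·100^1.852·0.435^4.8704 / (10.67·2190)]^0.540 = 0.2812 m³/s

Q ≈ 0.281 m³/s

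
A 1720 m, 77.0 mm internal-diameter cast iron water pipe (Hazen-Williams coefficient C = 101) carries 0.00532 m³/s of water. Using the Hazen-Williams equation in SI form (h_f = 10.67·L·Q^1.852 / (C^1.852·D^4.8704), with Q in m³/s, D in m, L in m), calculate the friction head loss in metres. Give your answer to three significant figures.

h_f ≈ 58.0 m

h_f = 10.67·1720·0.00532^1.852 / (101^1.852·0.0770^4.8704) = 57.98 m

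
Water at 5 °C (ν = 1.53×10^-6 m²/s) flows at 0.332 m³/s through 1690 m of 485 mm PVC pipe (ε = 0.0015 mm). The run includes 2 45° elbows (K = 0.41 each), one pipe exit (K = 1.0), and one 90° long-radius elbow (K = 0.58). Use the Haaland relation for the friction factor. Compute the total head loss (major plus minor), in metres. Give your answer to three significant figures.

V = 4Q/(πD²) = 1.797 m/s; V²/2g = 0.1646 m
Re = 5.70×10^5, ε/D = 3.09×10^-6 → f = 0.01280 (Haaland)
Major: h_f = f(L/D)·V²/2g = 0.01280·3485·0.1646 = 7.342 m
Minor: ΣK = 2.40; h_m = ΣK·V²/2g = 0.3950 m
Total H_L = 7.342 + 0.3950 = 7.737 m

H_L ≈ 7.74 m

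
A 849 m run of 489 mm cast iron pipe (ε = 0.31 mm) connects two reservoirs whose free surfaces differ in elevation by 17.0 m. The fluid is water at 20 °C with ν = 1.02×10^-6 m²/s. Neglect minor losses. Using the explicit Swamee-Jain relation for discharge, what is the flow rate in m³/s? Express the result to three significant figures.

Q ≈ 0.615 m³/s

Swamee-Jain (Type II): Q = -0.965·√(gD⁵h_f/L)·ln[ε/(3.7D) + √(3.17ν²L/(gD³h_f))]
√(gD⁵h_f/L) = √(9.81·0.489⁵·17.0/849) = 0.07411
ε/(3.7D) = 1.71×10^-4; √(3.17ν²L/(gD³h_f)) = 1.20×10^-5
Q = -0.965·0.07411·ln(1.833×10^-4) = 0.6153 m³/s
Check: V = 3.28 m/s, Re = 1.57×10^6, f = 0.01798, h_f = 17.1 m ≈ 17.0 m ✓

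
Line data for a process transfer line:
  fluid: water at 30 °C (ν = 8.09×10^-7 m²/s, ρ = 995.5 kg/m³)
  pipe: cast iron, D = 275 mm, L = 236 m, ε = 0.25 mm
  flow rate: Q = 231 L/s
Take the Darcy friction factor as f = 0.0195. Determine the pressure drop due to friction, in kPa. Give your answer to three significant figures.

Δp ≈ 126 kPa

V = 4Q/(πD²) = 4·0.231/(π·0.275²) = 3.889 m/s
h_f = f(L/D)V²/(2g) = 0.01950·(236/0.275)·3.889²/(2·9.81) = 12.90 m
Δp = ρg·h_f = 995.5·9.81·12.90 = 126.0 kPa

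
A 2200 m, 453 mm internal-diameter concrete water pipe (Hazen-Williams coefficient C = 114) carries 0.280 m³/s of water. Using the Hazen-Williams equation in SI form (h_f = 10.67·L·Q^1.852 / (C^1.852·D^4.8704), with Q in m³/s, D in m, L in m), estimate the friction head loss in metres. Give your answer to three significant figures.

h_f ≈ 16.3 m

h_f = 10.67·2200·0.280^1.852 / (114^1.852·0.453^4.8704) = 16.30 m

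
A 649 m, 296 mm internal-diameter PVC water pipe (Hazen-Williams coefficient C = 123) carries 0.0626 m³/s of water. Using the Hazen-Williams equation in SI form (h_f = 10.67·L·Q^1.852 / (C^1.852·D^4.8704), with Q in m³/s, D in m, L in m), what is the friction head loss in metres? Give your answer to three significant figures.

h_f = 10.67·649·0.0626^1.852 / (123^1.852·0.296^4.8704) = 2.071 m

h_f ≈ 2.07 m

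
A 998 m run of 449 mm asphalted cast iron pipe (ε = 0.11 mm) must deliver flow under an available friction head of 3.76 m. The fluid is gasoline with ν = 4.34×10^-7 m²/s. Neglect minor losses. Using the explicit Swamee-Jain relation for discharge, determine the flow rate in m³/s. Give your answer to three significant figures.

Q ≈ 0.237 m³/s

Swamee-Jain (Type II): Q = -0.965·√(gD⁵h_f/L)·ln[ε/(3.7D) + √(3.17ν²L/(gD³h_f))]
√(gD⁵h_f/L) = √(9.81·0.449⁵·3.76/998) = 0.02597
ε/(3.7D) = 6.62×10^-5; √(3.17ν²L/(gD³h_f)) = 1.34×10^-5
Q = -0.965·0.02597·ln(7.957×10^-5) = 0.2366 m³/s
Check: V = 1.49 m/s, Re = 1.55×10^6, f = 0.01496, h_f = 3.78 m ≈ 3.76 m ✓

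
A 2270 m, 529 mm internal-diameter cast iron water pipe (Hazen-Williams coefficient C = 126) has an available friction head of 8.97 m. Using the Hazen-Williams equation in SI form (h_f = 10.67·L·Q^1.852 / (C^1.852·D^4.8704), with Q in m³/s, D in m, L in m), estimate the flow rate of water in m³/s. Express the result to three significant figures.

Rearranging: Q = [h_f·C^1.852·D^4.8704 / (10.67·L)]^(1/1.852)
Q = [8.97·126^1.852·0.529^4.8704 / (10.67·2270)]^0.540 = 0.3314 m³/s

Q ≈ 0.331 m³/s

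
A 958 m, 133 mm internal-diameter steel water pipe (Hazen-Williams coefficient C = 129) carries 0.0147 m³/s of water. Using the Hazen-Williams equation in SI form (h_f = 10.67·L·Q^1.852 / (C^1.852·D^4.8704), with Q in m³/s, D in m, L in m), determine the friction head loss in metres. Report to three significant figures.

h_f ≈ 9.41 m

h_f = 10.67·958·0.0147^1.852 / (129^1.852·0.133^4.8704) = 9.414 m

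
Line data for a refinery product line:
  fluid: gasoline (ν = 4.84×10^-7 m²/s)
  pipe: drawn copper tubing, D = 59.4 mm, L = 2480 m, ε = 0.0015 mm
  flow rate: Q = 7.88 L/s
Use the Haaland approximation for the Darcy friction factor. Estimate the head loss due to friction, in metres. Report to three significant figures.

h_f ≈ 244 m

V = 4Q/(πD²) = 4·0.00788/(π·0.0594²) = 2.844 m/s
Re = VD/ν = 2.844·0.0594/4.84×10^-7 = 3.49×10^5 → turbulent
ε/D = 0.0015/59.4 = 2.53×10^-5
Haaland: f = 0.01418
h_f = f(L/D)V²/(2g) = 0.01418·(2480/0.0594)·2.844²/(2·9.81) = 244.0 m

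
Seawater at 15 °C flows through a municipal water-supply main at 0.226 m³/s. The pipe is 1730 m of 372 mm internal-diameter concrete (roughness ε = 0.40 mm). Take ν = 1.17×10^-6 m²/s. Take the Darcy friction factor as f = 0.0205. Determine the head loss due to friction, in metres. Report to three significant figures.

V = 4Q/(πD²) = 4·0.226/(π·0.372²) = 2.079 m/s
h_f = f(L/D)V²/(2g) = 0.02050·(1730/0.372)·2.079²/(2·9.81) = 21.01 m

h_f ≈ 21.0 m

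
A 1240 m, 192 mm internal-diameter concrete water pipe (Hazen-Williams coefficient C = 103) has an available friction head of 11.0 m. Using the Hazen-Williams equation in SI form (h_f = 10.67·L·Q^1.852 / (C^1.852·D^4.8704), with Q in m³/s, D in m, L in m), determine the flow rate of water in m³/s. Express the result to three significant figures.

Rearranging: Q = [h_f·C^1.852·D^4.8704 / (10.67·L)]^(1/1.852)
Q = [11.0·103^1.852·0.192^4.8704 / (10.67·1240)]^0.540 = 0.02917 m³/s

Q ≈ 0.0292 m³/s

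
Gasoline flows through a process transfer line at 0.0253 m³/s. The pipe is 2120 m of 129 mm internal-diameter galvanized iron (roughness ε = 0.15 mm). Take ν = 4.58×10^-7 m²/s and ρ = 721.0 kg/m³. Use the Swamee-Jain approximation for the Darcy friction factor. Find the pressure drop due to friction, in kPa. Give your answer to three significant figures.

V = 4Q/(πD²) = 4·0.0253/(π·0.129²) = 1.936 m/s
Re = VD/ν = 1.936·0.129/4.58×10^-7 = 5.45×10^5 → turbulent
ε/D = 0.15/129 = 0.00116
Swamee-Jain: f = 0.02099
h_f = f(L/D)V²/(2g) = 0.02099·(2120/0.129)·1.936²/(2·9.81) = 65.87 m
Δp = ρg·h_f = 721.0·9.81·65.87 = 465.9 kPa

Δp ≈ 466 kPa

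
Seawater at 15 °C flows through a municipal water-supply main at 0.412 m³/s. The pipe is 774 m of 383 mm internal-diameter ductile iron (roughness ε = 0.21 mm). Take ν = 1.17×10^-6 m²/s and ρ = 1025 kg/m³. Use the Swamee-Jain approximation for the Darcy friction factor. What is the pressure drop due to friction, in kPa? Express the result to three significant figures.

Δp ≈ 232 kPa

V = 4Q/(πD²) = 4·0.412/(π·0.383²) = 3.576 m/s
Re = VD/ν = 3.576·0.383/1.17×10^-6 = 1.17×10^6 → turbulent
ε/D = 0.21/383 = 5.48×10^-4
Swamee-Jain: f = 0.01755
h_f = f(L/D)V²/(2g) = 0.01755·(774/0.383)·3.576²/(2·9.81) = 23.11 m
Δp = ρg·h_f = 1025·9.81·23.11 = 232.4 kPa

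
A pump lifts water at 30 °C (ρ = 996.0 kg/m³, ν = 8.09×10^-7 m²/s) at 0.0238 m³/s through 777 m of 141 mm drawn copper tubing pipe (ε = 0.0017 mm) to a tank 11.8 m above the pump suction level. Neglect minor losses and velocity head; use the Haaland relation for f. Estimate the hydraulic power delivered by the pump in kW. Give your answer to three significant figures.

V = 4Q/(πD²) = 1.524 m/s; Re = 2.66×10^5; ε/D = 1.21×10^-5; f = 0.01476
h_f = f(L/D)V²/2g = 9.634 m
Total head H = z + h_f = 11.8 + 9.634 = 21.43 m
P_hyd = ρgQH = 996.0·9.81·0.0238·21.43 = 4.984 kW

P_hyd ≈ 4.98 kW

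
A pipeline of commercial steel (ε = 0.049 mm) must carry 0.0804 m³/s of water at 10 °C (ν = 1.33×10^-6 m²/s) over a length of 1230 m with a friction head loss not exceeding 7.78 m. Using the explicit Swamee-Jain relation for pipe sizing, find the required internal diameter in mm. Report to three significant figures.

Swamee-Jain (Type III): D = 0.66·[ε^1.25·(LQ²/(gh_f))^4.75 + ν·Q^9.4·(L/(gh_f))^5.2]^0.04
LQ²/(gh_f) = 0.1042; L/(gh_f) = 16.12
Term 1 = ε^1.25·(…)^4.75 = 8.85×10^-11; Term 2 = ν·Q^9.4·(…)^5.2 = 1.29×10^-10
D = 0.66·(8.85×10^-11 + 1.29×10^-10)^0.04 = 0.2711 m = 271 mm
Check: V = 1.39 m/s, Re = 2.84×10^5, f = 0.01626, h_f = 7.30 m ≈ 7.78 m ✓

D ≈ 271 mm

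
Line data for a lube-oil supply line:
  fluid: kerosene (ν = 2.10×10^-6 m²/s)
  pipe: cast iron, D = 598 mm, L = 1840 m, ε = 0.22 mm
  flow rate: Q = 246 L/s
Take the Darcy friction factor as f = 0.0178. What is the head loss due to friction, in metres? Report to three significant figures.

V = 4Q/(πD²) = 4·0.246/(π·0.598²) = 0.8759 m/s
h_f = f(L/D)V²/(2g) = 0.01780·(1840/0.598)·0.8759²/(2·9.81) = 2.142 m

h_f ≈ 2.14 m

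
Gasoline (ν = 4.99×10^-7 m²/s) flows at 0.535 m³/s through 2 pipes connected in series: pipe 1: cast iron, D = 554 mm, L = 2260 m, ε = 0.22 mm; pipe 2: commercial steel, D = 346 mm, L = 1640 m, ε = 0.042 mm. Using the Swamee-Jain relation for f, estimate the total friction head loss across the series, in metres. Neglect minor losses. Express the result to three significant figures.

Pipe 1: V = 2.219 m/s, Re = 2.46×10^6, ε/D = 3.97×10^-4, f = 0.01619, h_1 = f(L/D)V²/2g = 16.58 m
Pipe 2: V = 5.690 m/s, Re = 3.95×10^6, ε/D = 1.21×10^-4, f = 0.01289, h_2 = f(L/D)V²/2g = 100.8 m
Series → Q common, losses add: H = Σh = 117.4 m

H ≈ 117 m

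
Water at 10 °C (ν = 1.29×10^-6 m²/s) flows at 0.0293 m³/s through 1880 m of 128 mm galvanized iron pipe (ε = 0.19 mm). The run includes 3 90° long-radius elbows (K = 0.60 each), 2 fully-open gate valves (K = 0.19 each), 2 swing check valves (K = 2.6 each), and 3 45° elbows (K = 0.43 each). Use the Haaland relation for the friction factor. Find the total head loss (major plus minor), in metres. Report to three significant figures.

H_L ≈ 89.9 m

V = 4Q/(πD²) = 2.277 m/s; V²/2g = 0.2643 m
Re = 2.26×10^5, ε/D = 0.00148 → f = 0.02256 (Haaland)
Major: h_f = f(L/D)·V²/2g = 0.02256·14688·0.2643 = 87.58 m
Minor: ΣK = 8.67; h_m = ΣK·V²/2g = 2.291 m
Total H_L = 87.58 + 2.291 = 89.87 m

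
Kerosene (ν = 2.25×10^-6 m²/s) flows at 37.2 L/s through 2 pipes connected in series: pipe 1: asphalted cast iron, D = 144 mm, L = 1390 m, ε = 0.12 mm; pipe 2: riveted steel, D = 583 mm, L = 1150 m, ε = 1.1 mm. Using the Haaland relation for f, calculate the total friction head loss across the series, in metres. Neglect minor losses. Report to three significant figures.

H ≈ 53.1 m

Pipe 1: V = 2.284 m/s, Re = 1.46×10^5, ε/D = 8.33×10^-4, f = 0.02067, h_1 = f(L/D)V²/2g = 53.05 m
Pipe 2: V = 0.1394 m/s, Re = 3.61×10^4, ε/D = 0.00189, f = 0.02694, h_2 = f(L/D)V²/2g = 0.05261 m
Series → Q common, losses add: H = Σh = 53.10 m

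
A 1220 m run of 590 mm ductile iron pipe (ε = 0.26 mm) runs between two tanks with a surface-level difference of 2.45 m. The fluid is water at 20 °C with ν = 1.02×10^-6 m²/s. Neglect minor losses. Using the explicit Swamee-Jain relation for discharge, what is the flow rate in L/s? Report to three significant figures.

Q ≈ 319 L/s

Swamee-Jain (Type II): Q = -0.965·√(gD⁵h_f/L)·ln[ε/(3.7D) + √(3.17ν²L/(gD³h_f))]
√(gD⁵h_f/L) = √(9.81·0.590⁵·2.45/1220) = 0.03753
ε/(3.7D) = 1.19×10^-4; √(3.17ν²L/(gD³h_f)) = 2.86×10^-5
Q = -0.965·0.03753·ln(1.477×10^-4) = 0.3194 m³/s
Check: V = 1.17 m/s, Re = 6.76×10^5, f = 0.01714, h_f = 2.47 m ≈ 2.45 m ✓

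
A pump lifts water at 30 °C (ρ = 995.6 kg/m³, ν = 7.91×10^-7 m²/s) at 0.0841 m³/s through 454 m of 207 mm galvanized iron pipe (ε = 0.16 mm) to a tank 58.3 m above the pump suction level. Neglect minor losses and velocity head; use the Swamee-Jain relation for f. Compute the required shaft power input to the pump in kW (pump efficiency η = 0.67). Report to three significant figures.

V = 4Q/(πD²) = 2.499 m/s; Re = 6.54×10^5; ε/D = 7.73×10^-4; f = 0.01913
h_f = f(L/D)V²/2g = 13.35 m
Total head H = z + h_f = 58.3 + 13.35 = 71.65 m
P_hyd = ρgQH = 995.6·9.81·0.0841·71.65 = 58.85 kW
P_shaft = P_hyd/η = 58.85/0.67 = 87.84 kW

P_shaft ≈ 87.8 kW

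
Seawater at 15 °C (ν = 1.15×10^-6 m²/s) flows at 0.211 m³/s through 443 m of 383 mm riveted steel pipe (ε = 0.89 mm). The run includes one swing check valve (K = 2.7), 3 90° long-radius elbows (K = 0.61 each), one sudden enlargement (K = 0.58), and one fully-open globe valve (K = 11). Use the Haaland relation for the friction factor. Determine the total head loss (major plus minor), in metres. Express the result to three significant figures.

V = 4Q/(πD²) = 1.831 m/s; V²/2g = 0.1710 m
Re = 6.10×10^5, ε/D = 0.00232 → f = 0.02467 (Haaland)
Major: h_f = f(L/D)·V²/2g = 0.02467·1157·0.1710 = 4.879 m
Minor: ΣK = 16.1; h_m = ΣK·V²/2g = 2.754 m
Total H_L = 4.879 + 2.754 = 7.633 m

H_L ≈ 7.63 m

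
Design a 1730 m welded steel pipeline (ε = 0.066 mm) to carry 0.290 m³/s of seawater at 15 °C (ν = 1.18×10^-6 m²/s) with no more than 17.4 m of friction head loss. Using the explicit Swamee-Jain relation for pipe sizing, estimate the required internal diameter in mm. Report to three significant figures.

Swamee-Jain (Type III): D = 0.66·[ε^1.25·(LQ²/(gh_f))^4.75 + ν·Q^9.4·(L/(gh_f))^5.2]^0.04
LQ²/(gh_f) = 0.8524; L/(gh_f) = 10.14
Term 1 = ε^1.25·(…)^4.75 = 2.79×10^-6; Term 2 = ν·Q^9.4·(…)^5.2 = 1.77×10^-6
D = 0.66·(2.79×10^-6 + 1.77×10^-6)^0.04 = 0.4035 m = 404 mm
Check: V = 2.27 m/s, Re = 7.75×10^5, f = 0.01461, h_f = 16.4 m ≈ 17.4 m ✓

D ≈ 404 mm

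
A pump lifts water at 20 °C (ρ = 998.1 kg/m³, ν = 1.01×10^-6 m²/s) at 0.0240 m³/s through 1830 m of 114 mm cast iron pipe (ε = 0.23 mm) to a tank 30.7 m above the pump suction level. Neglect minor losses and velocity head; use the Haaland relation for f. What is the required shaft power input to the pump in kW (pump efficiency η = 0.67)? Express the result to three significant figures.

V = 4Q/(πD²) = 2.351 m/s; Re = 2.65×10^5; ε/D = 0.00202; f = 0.02412
h_f = f(L/D)V²/2g = 109.1 m
Total head H = z + h_f = 30.7 + 109.1 = 139.8 m
P_hyd = ρgQH = 998.1·9.81·0.0240·139.8 = 32.85 kW
P_shaft = P_hyd/η = 32.85/0.67 = 49.03 kW

P_shaft ≈ 49.0 kW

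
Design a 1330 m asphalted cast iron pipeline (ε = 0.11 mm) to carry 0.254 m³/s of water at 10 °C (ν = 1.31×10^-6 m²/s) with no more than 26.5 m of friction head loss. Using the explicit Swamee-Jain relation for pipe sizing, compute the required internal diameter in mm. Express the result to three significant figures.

Swamee-Jain (Type III): D = 0.66·[ε^1.25·(LQ²/(gh_f))^4.75 + ν·Q^9.4·(L/(gh_f))^5.2]^0.04
LQ²/(gh_f) = 0.3301; L/(gh_f) = 5.116
Term 1 = ε^1.25·(…)^4.75 = 5.82×10^-8; Term 2 = ν·Q^9.4·(…)^5.2 = 1.62×10^-8
D = 0.66·(5.82×10^-8 + 1.62×10^-8)^0.04 = 0.3423 m = 342 mm
Check: V = 2.76 m/s, Re = 7.21×10^5, f = 0.01619, h_f = 24.4 m ≈ 26.5 m ✓

D ≈ 342 mm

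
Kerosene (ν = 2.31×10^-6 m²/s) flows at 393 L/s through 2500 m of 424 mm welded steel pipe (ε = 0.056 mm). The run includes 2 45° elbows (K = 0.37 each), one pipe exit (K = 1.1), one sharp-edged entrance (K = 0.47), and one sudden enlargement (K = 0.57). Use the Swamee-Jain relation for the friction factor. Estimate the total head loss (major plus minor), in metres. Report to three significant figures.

V = 4Q/(πD²) = 2.783 m/s; V²/2g = 0.3949 m
Re = 5.11×10^5, ε/D = 1.32×10^-4 → f = 0.01480 (Swamee-Jain)
Major: h_f = f(L/D)·V²/2g = 0.01480·5896·0.3949 = 34.45 m
Minor: ΣK = 2.88; h_m = ΣK·V²/2g = 1.137 m
Total H_L = 34.45 + 1.137 = 35.58 m

H_L ≈ 35.6 m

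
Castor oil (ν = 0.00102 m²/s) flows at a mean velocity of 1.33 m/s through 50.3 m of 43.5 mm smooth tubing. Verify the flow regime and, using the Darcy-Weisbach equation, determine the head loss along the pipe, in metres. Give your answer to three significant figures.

h_f ≈ 118 m

Re = VD/ν = 1.33·0.04350/0.00102 = 56.7 → laminar (Re < 2300)
f = 64/Re = 1.128
h_f = f(L/D)V²/(2g) = 1.128·(50.3/0.04350)·1.33²/(2·9.81) = 117.6 m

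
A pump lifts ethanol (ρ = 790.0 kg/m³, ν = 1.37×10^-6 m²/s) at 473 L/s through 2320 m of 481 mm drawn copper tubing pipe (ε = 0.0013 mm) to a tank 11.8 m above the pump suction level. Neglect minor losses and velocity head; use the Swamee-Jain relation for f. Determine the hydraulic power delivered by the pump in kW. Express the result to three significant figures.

V = 4Q/(πD²) = 2.603 m/s; Re = 9.14×10^5; ε/D = 2.70×10^-6; f = 0.01185
h_f = f(L/D)V²/2g = 19.74 m
Total head H = z + h_f = 11.8 + 19.74 = 31.54 m
P_hyd = ρgQH = 790.0·9.81·0.473·31.54 = 115.6 kW

P_hyd ≈ 116 kW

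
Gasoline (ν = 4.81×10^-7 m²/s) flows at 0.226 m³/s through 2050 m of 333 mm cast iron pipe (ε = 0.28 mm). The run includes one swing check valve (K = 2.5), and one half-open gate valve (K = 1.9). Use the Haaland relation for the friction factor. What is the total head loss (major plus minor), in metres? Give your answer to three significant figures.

H_L ≈ 41.7 m

V = 4Q/(πD²) = 2.595 m/s; V²/2g = 0.3432 m
Re = 1.80×10^6, ε/D = 8.41×10^-4 → f = 0.01904 (Haaland)
Major: h_f = f(L/D)·V²/2g = 0.01904·6156·0.3432 = 40.23 m
Minor: ΣK = 4.40; h_m = ΣK·V²/2g = 1.510 m
Total H_L = 40.23 + 1.510 = 41.74 m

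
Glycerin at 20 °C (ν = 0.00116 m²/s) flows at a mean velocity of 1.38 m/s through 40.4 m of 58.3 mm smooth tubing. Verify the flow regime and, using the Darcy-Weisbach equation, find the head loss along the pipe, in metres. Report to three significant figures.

Re = VD/ν = 1.38·0.05830/0.00116 = 69.4 → laminar (Re < 2300)
f = 64/Re = 0.9228
h_f = f(L/D)V²/(2g) = 0.9228·(40.4/0.05830)·1.38²/(2·9.81) = 62.07 m

h_f ≈ 62.1 m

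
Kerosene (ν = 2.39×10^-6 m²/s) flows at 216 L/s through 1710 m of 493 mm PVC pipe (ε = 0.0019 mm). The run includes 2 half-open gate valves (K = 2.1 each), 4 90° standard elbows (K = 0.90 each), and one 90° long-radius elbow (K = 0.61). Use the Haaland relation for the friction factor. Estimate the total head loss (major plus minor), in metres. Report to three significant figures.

H_L ≈ 3.96 m

V = 4Q/(πD²) = 1.132 m/s; V²/2g = 0.06526 m
Re = 2.33×10^5, ε/D = 3.85×10^-6 → f = 0.01507 (Haaland)
Major: h_f = f(L/D)·V²/2g = 0.01507·3469·0.06526 = 3.411 m
Minor: ΣK = 8.41; h_m = ΣK·V²/2g = 0.5488 m
Total H_L = 3.411 + 0.5488 = 3.959 m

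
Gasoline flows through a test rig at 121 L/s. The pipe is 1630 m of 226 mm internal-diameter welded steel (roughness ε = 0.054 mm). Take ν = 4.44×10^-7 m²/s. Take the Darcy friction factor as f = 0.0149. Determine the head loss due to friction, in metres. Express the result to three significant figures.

h_f ≈ 49.8 m

V = 4Q/(πD²) = 4·0.121/(π·0.226²) = 3.016 m/s
h_f = f(L/D)V²/(2g) = 0.01490·(1630/0.226)·3.016²/(2·9.81) = 49.83 m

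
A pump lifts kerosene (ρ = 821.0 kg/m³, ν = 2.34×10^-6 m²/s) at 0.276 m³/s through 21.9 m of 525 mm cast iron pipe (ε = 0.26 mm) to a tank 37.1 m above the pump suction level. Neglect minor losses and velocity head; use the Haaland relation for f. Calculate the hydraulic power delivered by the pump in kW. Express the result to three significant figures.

P_hyd ≈ 82.6 kW

V = 4Q/(πD²) = 1.275 m/s; Re = 2.86×10^5; ε/D = 4.95×10^-4; f = 0.01810
h_f = f(L/D)V²/2g = 0.06257 m
Total head H = z + h_f = 37.1 + 0.06257 = 37.16 m
P_hyd = ρgQH = 821.0·9.81·0.276·37.16 = 82.61 kW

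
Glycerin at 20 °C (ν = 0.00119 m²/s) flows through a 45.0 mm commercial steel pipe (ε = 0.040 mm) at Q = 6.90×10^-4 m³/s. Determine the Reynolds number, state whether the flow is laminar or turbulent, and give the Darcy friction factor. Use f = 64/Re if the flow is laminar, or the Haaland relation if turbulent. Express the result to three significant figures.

V = 4Q/(πD²) = 0.4338 m/s
Re = VD/ν = 0.4338·0.0450/0.00119 = 16.4
Re < 2300 → laminar → f = 64/Re = 3.901

Re ≈ 16.4; laminar; f = 64/Re ≈ 3.90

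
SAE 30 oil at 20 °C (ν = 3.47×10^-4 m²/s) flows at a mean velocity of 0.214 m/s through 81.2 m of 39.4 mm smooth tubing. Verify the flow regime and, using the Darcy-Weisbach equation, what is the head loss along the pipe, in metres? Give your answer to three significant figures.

Re = VD/ν = 0.214·0.03940/3.47×10^-4 = 24.3 → laminar (Re < 2300)
f = 64/Re = 2.634
h_f = f(L/D)V²/(2g) = 2.634·(81.2/0.03940)·0.214²/(2·9.81) = 12.67 m

h_f ≈ 12.7 m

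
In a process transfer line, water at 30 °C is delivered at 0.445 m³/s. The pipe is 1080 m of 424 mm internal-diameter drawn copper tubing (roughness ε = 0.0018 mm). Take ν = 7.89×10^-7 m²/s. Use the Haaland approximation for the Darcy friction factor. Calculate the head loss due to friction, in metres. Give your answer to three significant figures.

V = 4Q/(πD²) = 4·0.445/(π·0.424²) = 3.152 m/s
Re = VD/ν = 3.152·0.424/7.89×10^-7 = 1.69×10^6 → turbulent
ε/D = 0.0018/424 = 4.25×10^-6
Haaland: f = 0.01073
h_f = f(L/D)V²/(2g) = 0.01073·(1080/0.424)·3.152²/(2·9.81) = 13.83 m

h_f ≈ 13.8 m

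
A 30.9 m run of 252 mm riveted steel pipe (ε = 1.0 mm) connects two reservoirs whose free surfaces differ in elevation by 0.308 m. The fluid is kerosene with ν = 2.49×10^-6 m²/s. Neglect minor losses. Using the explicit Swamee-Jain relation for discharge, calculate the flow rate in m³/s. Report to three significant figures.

Q ≈ 0.0648 m³/s

Swamee-Jain (Type II): Q = -0.965·√(gD⁵h_f/L)·ln[ε/(3.7D) + √(3.17ν²L/(gD³h_f))]
√(gD⁵h_f/L) = √(9.81·0.252⁵·0.308/30.9) = 0.009969
ε/(3.7D) = 0.00107; √(3.17ν²L/(gD³h_f)) = 1.12×10^-4
Q = -0.965·0.009969·ln(0.001185) = 0.06482 m³/s
Check: V = 1.30 m/s, Re = 1.32×10^5, f = 0.02941, h_f = 0.310 m ≈ 0.308 m ✓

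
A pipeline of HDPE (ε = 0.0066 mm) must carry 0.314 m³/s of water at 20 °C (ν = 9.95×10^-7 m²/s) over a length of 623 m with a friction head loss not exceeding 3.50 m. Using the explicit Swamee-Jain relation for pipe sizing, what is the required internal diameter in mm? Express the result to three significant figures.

Swamee-Jain (Type III): D = 0.66·[ε^1.25·(LQ²/(gh_f))^4.75 + ν·Q^9.4·(L/(gh_f))^5.2]^0.04
LQ²/(gh_f) = 1.789; L/(gh_f) = 18.14
Term 1 = ε^1.25·(…)^4.75 = 5.30×10^-6; Term 2 = ν·Q^9.4·(…)^5.2 = 6.52×10^-5
D = 0.66·(5.30×10^-6 + 6.52×10^-5)^0.04 = 0.4503 m = 450 mm
Check: V = 1.97 m/s, Re = 8.92×10^5, f = 0.01216, h_f = 3.34 m ≈ 3.50 m ✓

D ≈ 450 mm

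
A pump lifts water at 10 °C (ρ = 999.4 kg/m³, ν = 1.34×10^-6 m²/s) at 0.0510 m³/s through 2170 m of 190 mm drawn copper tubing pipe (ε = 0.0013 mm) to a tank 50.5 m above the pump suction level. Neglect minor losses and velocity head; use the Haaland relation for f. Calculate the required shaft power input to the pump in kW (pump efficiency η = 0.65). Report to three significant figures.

P_shaft ≈ 60.3 kW

V = 4Q/(πD²) = 1.799 m/s; Re = 2.55×10^5; ε/D = 6.84×10^-6; f = 0.01484
h_f = f(L/D)V²/2g = 27.95 m
Total head H = z + h_f = 50.5 + 27.95 = 78.45 m
P_hyd = ρgQH = 999.4·9.81·0.0510·78.45 = 39.22 kW
P_shaft = P_hyd/η = 39.22/0.65 = 60.34 kW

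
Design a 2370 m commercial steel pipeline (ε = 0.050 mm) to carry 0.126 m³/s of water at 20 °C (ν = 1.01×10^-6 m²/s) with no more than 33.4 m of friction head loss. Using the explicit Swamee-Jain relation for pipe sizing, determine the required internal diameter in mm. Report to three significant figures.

D ≈ 272 mm

Swamee-Jain (Type III): D = 0.66·[ε^1.25·(LQ²/(gh_f))^4.75 + ν·Q^9.4·(L/(gh_f))^5.2]^0.04
LQ²/(gh_f) = 0.1148; L/(gh_f) = 7.233
Term 1 = ε^1.25·(…)^4.75 = 1.44×10^-10; Term 2 = ν·Q^9.4·(…)^5.2 = 1.04×10^-10
D = 0.66·(1.44×10^-10 + 1.04×10^-10)^0.04 = 0.2725 m = 272 mm
Check: V = 2.16 m/s, Re = 5.83×10^5, f = 0.01515, h_f = 31.4 m ≈ 33.4 m ✓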